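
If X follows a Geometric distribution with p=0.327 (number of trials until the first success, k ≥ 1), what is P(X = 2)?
0.220071

We have X ~ Geometric(p=0.327) (number of trials until the first success, k ≥ 1).

For a Geometric distribution, the PMF gives us the probability of each outcome.

Using the PMF formula:
P(X = 2) = 0.220071

Rounded to 4 decimal places: 0.2201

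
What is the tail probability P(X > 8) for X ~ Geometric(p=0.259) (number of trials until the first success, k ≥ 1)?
0.090896

We have X ~ Geometric(p=0.259) (number of trials until the first success, k ≥ 1).

P(X > 8) = 1 - P(X ≤ 8)
                = 1 - F(8)
                = 1 - 0.909104
                = 0.090896

So there's approximately a 9.1% chance that X exceeds 8.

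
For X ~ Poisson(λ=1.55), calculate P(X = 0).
0.212248

We have X ~ Poisson(λ=1.55).

For a Poisson distribution, the PMF gives us the probability of each outcome.

Using the PMF formula:
P(X = 0) = 0.212248

Rounded to 4 decimal places: 0.2122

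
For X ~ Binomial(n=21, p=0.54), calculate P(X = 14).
0.090849

We have X ~ Binomial(n=21, p=0.54).

For a Binomial distribution, the PMF gives us the probability of each outcome.

Using the PMF formula:
P(X = 14) = 0.090849

Rounded to 4 decimal places: 0.0908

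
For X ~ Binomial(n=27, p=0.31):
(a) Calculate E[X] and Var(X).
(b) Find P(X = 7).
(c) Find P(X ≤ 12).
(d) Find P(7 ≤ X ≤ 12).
(a) E[X] = 8.3700, Var(X) = 5.7753
(b) P(X = 7) = 0.146198
(c) P(X ≤ 12) = 0.953679
(d) P(7 ≤ X ≤ 12) = 0.731943

We have X ~ Binomial(n=27, p=0.31).

(a) Moments:
E[X] = 8.3700
Var(X) = 5.7753
σ = √Var(X) = 2.4032

(b) Point probability using PMF:
P(X = 7) = 0.146198

(c) Cumulative probability using CDF:
P(X ≤ 12) = F(12) = 0.953679

(d) Range probability:
P(7 ≤ X ≤ 12) = P(X ≤ 12) - P(X ≤ 6)
                   = F(12) - F(6)
                   = 0.953679 - 0.221736
                   = 0.731943

This means approximately 73.2% of outcomes fall in the interval [7, 12].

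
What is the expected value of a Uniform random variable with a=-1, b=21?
10.0000

We have X ~ Uniform(a=-1, b=21).

For a Uniform distribution with a=-1, b=21:
E[X] = 10.0000

This is the expected (average) value of X.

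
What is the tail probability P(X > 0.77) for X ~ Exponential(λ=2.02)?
0.211105

We have X ~ Exponential(λ=2.02).

P(X > 0.77) = 1 - P(X ≤ 0.77)
                = 1 - F(0.77)
                = 1 - 0.788895
                = 0.211105

So there's approximately a 21.1% chance that X exceeds 0.77.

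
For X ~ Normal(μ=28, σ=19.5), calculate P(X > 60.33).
0.048664

We have X ~ Normal(μ=28, σ=19.5).

P(X > 60.33) = 1 - P(X ≤ 60.33)
                = 1 - F(60.33)
                = 1 - 0.951336
                = 0.048664

So there's approximately a 4.9% chance that X exceeds 60.33.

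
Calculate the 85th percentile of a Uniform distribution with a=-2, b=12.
9.9000

We have X ~ Uniform(a=-2, b=12).

We want to find x such that P(X ≤ x) = 0.85.

This is the 85th percentile, which means 85% of values fall below this point.

Using the inverse CDF (quantile function):
x = F⁻¹(0.85) = 9.9000

Verification: P(X ≤ 9.9000) = 0.85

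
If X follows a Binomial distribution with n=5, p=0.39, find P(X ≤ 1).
0.354454

We have X ~ Binomial(n=5, p=0.39).

The CDF gives us P(X ≤ k).

Using the CDF:
P(X ≤ 1) = 0.354454

This means there's approximately a 35.4% chance that X is at most 1.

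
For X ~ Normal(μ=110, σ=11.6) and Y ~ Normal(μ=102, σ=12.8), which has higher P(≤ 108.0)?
Y has higher probability (P(Y ≤ 108.0) = 0.6804 > P(X ≤ 108.0) = 0.4316)

Compute P(≤ 108.0) for each distribution:

X ~ Normal(μ=110, σ=11.6):
P(X ≤ 108.0) = 0.4316

Y ~ Normal(μ=102, σ=12.8):
P(Y ≤ 108.0) = 0.6804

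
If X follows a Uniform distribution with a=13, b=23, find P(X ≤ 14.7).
0.170000

We have X ~ Uniform(a=13, b=23).

The CDF gives us P(X ≤ k).

Using the CDF:
P(X ≤ 14.7) = 0.170000

This means there's approximately a 17.0% chance that X is at most 14.7.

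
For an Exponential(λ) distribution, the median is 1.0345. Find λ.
λ = 0.6700

For X ~ Exponential(λ), the CDF is F(x) = 1 - e^(-λx).
The median m satisfies F(m) = 0.5:
1 - e^(-λm) = 0.5
e^(-λm) = 0.5
λm = ln(2)
m = ln(2) / λ

Given m = 1.0345:
λ = ln(2) / 1.0345 = 0.693147 / 1.0345 = 0.6700

Verification: ln(2) / 0.6700 = 1.0345 ✓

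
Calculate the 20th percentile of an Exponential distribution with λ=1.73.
0.1290

We have X ~ Exponential(λ=1.73).

We want to find x such that P(X ≤ x) = 0.2.

This is the 20th percentile, which means 20% of values fall below this point.

Using the inverse CDF (quantile function):
x = F⁻¹(0.2) = 0.1290

Verification: P(X ≤ 0.1290) = 0.2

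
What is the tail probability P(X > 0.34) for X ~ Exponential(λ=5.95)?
0.132258

We have X ~ Exponential(λ=5.95).

P(X > 0.34) = 1 - P(X ≤ 0.34)
                = 1 - F(0.34)
                = 1 - 0.867742
                = 0.132258

So there's approximately a 13.2% chance that X exceeds 0.34.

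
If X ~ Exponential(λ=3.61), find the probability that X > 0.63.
0.102869

We have X ~ Exponential(λ=3.61).

P(X > 0.63) = 1 - P(X ≤ 0.63)
                = 1 - F(0.63)
                = 1 - 0.897131
                = 0.102869

So there's approximately a 10.3% chance that X exceeds 0.63.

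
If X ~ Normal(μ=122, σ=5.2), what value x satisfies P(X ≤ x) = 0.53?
122.3914

We have X ~ Normal(μ=122, σ=5.2).

We want to find x such that P(X ≤ x) = 0.53.

This is the 53rd percentile, which means 53% of values fall below this point.

Using the inverse CDF (quantile function):
x = F⁻¹(0.53) = 122.3914

Verification: P(X ≤ 122.3914) = 0.53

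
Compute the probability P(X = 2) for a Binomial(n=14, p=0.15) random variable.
0.291240

We have X ~ Binomial(n=14, p=0.15).

For a Binomial distribution, the PMF gives us the probability of each outcome.

Using the PMF formula:
P(X = 2) = 0.291240

Rounded to 4 decimal places: 0.2912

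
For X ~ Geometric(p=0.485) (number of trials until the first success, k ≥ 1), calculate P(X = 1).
0.485000

We have X ~ Geometric(p=0.485) (number of trials until the first success, k ≥ 1).

For a Geometric distribution, the PMF gives us the probability of each outcome.

Using the PMF formula:
P(X = 1) = 0.485000

Rounded to 4 decimal places: 0.4850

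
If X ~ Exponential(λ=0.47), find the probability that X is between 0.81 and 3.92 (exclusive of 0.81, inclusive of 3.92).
0.524946

We have X ~ Exponential(λ=0.47).

To find P(0.81 < X ≤ 3.92), we use:
P(0.81 < X ≤ 3.92) = P(X ≤ 3.92) - P(X ≤ 0.81)
                 = F(3.92) - F(0.81)
                 = 0.841563 - 0.316617
                 = 0.524946

So there's approximately a 52.5% chance that X falls in this range.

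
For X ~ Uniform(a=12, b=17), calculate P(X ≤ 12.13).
0.026000

We have X ~ Uniform(a=12, b=17).

The CDF gives us P(X ≤ k).

Using the CDF:
P(X ≤ 12.13) = 0.026000

This means there's approximately a 2.6% chance that X is at most 12.13.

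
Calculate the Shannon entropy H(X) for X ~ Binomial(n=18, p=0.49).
2.1705 nats

We have X ~ Binomial(n=18, p=0.49).

The Shannon entropy measures the uncertainty or information content of the distribution.

For a Binomial distribution with n=18, p=0.49:
H(X) = 2.1705 nats

(In bits, this would be 3.1313 bits.)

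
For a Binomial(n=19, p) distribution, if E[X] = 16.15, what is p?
p = 0.85

For a Binomial(n, p) distribution:
E[X] = n × p

Given n = 19 and E[X] = 16.15:
16.15 = 19 × p
p = 16.15 / 19 = 0.85

Verification: Binomial(19, 0.85) has E[X] = 16.15 ✓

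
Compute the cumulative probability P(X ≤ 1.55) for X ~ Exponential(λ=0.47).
0.517368

We have X ~ Exponential(λ=0.47).

The CDF gives us P(X ≤ k).

Using the CDF:
P(X ≤ 1.55) = 0.517368

This means there's approximately a 51.7% chance that X is at most 1.55.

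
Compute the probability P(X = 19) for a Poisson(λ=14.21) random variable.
0.043941

We have X ~ Poisson(λ=14.21).

For a Poisson distribution, the PMF gives us the probability of each outcome.

Using the PMF formula:
P(X = 19) = 0.043941

Rounded to 4 decimal places: 0.0439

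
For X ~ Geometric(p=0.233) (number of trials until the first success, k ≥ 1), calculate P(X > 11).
0.054044

We have X ~ Geometric(p=0.233) (number of trials until the first success, k ≥ 1).

P(X > 11) = 1 - P(X ≤ 11)
                = 1 - F(11)
                = 1 - 0.945956
                = 0.054044

So there's approximately a 5.4% chance that X exceeds 11.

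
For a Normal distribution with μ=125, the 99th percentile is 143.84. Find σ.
σ = 8.0985

For X ~ Normal(μ, σ), the p-th percentile satisfies x = μ + z_p × σ,
where z_p = Φ⁻¹(p) is the standard normal quantile.

Step 1: z_{0.99} = Φ⁻¹(0.99) = 2.3263

Step 2: Solve for σ:
143.84 = 125 + 2.3263 × σ
σ = (143.84 - 125) / 2.3263
σ = 18.84 / 2.3263
σ = 8.0985

Verification: μ + z × σ = 125 + 2.3263 × 8.0985 = 143.84 ✓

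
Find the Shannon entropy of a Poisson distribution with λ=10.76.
2.5987 nats

We have X ~ Poisson(λ=10.76).

The Shannon entropy measures the uncertainty or information content of the distribution.

For a Poisson distribution with λ=10.76:
H(X) = 2.5987 nats

(In bits, this would be 3.7491 bits.)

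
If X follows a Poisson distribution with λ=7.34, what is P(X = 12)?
0.033136

We have X ~ Poisson(λ=7.34).

For a Poisson distribution, the PMF gives us the probability of each outcome.

Using the PMF formula:
P(X = 12) = 0.033136

Rounded to 4 decimal places: 0.0331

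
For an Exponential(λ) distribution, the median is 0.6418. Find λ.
λ = 1.0800

For X ~ Exponential(λ), the CDF is F(x) = 1 - e^(-λx).
The median m satisfies F(m) = 0.5:
1 - e^(-λm) = 0.5
e^(-λm) = 0.5
λm = ln(2)
m = ln(2) / λ

Given m = 0.6418:
λ = ln(2) / 0.6418 = 0.693147 / 0.6418 = 1.0800

Verification: ln(2) / 1.0800 = 0.6418 ✓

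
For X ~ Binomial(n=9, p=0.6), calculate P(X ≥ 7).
0.231787

We have X ~ Binomial(n=9, p=0.6).

For discrete distributions, P(X ≥ 7) = 1 - P(X ≤ 6).

P(X ≤ 6) = 0.768213
P(X ≥ 7) = 1 - 0.768213 = 0.231787

So there's approximately a 23.2% chance that X is at least 7.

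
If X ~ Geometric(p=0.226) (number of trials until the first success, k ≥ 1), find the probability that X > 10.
0.077163

We have X ~ Geometric(p=0.226) (number of trials until the first success, k ≥ 1).

P(X > 10) = 1 - P(X ≤ 10)
                = 1 - F(10)
                = 1 - 0.922837
                = 0.077163

So there's approximately a 7.7% chance that X exceeds 10.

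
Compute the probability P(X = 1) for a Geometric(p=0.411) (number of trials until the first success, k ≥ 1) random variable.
0.411000

We have X ~ Geometric(p=0.411) (number of trials until the first success, k ≥ 1).

For a Geometric distribution, the PMF gives us the probability of each outcome.

Using the PMF formula:
P(X = 1) = 0.411000

Rounded to 4 decimal places: 0.4110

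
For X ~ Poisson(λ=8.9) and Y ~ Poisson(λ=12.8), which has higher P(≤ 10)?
X has higher probability (P(X ≤ 10) = 0.7178 > P(Y ≤ 10) = 0.2693)

Compute P(≤ 10) for each distribution:

X ~ Poisson(λ=8.9):
P(X ≤ 10) = 0.7178

Y ~ Poisson(λ=12.8):
P(Y ≤ 10) = 0.2693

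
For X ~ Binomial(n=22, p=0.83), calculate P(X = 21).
0.074733

We have X ~ Binomial(n=22, p=0.83).

For a Binomial distribution, the PMF gives us the probability of each outcome.

Using the PMF formula:
P(X = 21) = 0.074733

Rounded to 4 decimal places: 0.0747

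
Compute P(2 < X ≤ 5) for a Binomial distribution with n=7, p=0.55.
0.744654

We have X ~ Binomial(n=7, p=0.55).

To find P(2 < X ≤ 5), we use:
P(2 < X ≤ 5) = P(X ≤ 5) - P(X ≤ 2)
                 = F(5) - F(2)
                 = 0.897582 - 0.152928
                 = 0.744654

So there's approximately a 74.5% chance that X falls in this range.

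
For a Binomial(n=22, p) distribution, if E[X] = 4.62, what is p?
p = 0.21

For a Binomial(n, p) distribution:
E[X] = n × p

Given n = 22 and E[X] = 4.62:
4.62 = 22 × p
p = 4.62 / 22 = 0.21

Verification: Binomial(22, 0.21) has E[X] = 4.62 ✓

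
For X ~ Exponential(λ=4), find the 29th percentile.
0.0856

We have X ~ Exponential(λ=4).

We want to find x such that P(X ≤ x) = 0.29.

This is the 29th percentile, which means 29% of values fall below this point.

Using the inverse CDF (quantile function):
x = F⁻¹(0.29) = 0.0856

Verification: P(X ≤ 0.0856) = 0.29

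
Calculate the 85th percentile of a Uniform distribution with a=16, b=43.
38.9500

We have X ~ Uniform(a=16, b=43).

We want to find x such that P(X ≤ x) = 0.85.

This is the 85th percentile, which means 85% of values fall below this point.

Using the inverse CDF (quantile function):
x = F⁻¹(0.85) = 38.9500

Verification: P(X ≤ 38.9500) = 0.85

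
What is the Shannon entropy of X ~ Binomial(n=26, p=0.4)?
2.3337 nats

We have X ~ Binomial(n=26, p=0.4).

The Shannon entropy measures the uncertainty or information content of the distribution.

For a Binomial distribution with n=26, p=0.4:
H(X) = 2.3337 nats

(In bits, this would be 3.3668 bits.)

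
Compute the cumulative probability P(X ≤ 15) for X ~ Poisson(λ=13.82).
0.687045

We have X ~ Poisson(λ=13.82).

The CDF gives us P(X ≤ k).

Using the CDF:
P(X ≤ 15) = 0.687045

This means there's approximately a 68.7% chance that X is at most 15.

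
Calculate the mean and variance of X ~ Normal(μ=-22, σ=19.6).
E[X] = -22.0000, Var(X) = 384.1600

We have X ~ Normal(μ=-22, σ=19.6).

For a Normal distribution with μ=-22, σ=19.6:

Expected value:
E[X] = -22.0000

Variance:
Var(X) = 384.1600

Standard deviation:
σ = √Var(X) = 19.6000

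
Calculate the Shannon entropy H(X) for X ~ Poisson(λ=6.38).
2.3311 nats

We have X ~ Poisson(λ=6.38).

The Shannon entropy measures the uncertainty or information content of the distribution.

For a Poisson distribution with λ=6.38:
H(X) = 2.3311 nats

(In bits, this would be 3.3630 bits.)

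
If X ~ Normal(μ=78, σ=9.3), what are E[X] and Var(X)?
E[X] = 78.0000, Var(X) = 86.4900

We have X ~ Normal(μ=78, σ=9.3).

For a Normal distribution with μ=78, σ=9.3:

Expected value:
E[X] = 78.0000

Variance:
Var(X) = 86.4900

Standard deviation:
σ = √Var(X) = 9.3000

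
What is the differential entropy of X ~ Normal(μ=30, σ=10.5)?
3.7703 nats

We have X ~ Normal(μ=30, σ=10.5).

The differential entropy measures the uncertainty or information content of the distribution.

For a Normal distribution with μ=30, σ=10.5:
h(X) = 3.7703 nats

(In bits, this would be 5.4394 bits.)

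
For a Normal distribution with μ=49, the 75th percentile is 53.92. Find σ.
σ = 7.2944

For X ~ Normal(μ, σ), the p-th percentile satisfies x = μ + z_p × σ,
where z_p = Φ⁻¹(p) is the standard normal quantile.

Step 1: z_{0.75} = Φ⁻¹(0.75) = 0.6745

Step 2: Solve for σ:
53.92 = 49 + 0.6745 × σ
σ = (53.92 - 49) / 0.6745
σ = 4.92 / 0.6745
σ = 7.2944

Verification: μ + z × σ = 49 + 0.6745 × 7.2944 = 53.92 ✓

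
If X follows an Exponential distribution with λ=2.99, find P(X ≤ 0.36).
0.659180

We have X ~ Exponential(λ=2.99).

The CDF gives us P(X ≤ k).

Using the CDF:
P(X ≤ 0.36) = 0.659180

This means there's approximately a 65.9% chance that X is at most 0.36.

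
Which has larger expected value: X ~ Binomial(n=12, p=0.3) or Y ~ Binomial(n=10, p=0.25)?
X has larger mean (3.6000 > 2.5000)

Compute the expected value for each distribution:

X ~ Binomial(n=12, p=0.3):
E[X] = 3.6000

Y ~ Binomial(n=10, p=0.25):
E[Y] = 2.5000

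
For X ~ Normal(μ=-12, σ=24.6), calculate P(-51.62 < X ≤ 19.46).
0.845890

We have X ~ Normal(μ=-12, σ=24.6).

To find P(-51.62 < X ≤ 19.46), we use:
P(-51.62 < X ≤ 19.46) = P(X ≤ 19.46) - P(X ≤ -51.62)
                 = F(19.46) - F(-51.62)
                 = 0.899527 - 0.053637
                 = 0.845890

So there's approximately a 84.6% chance that X falls in this range.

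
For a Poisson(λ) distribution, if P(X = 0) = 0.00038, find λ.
λ = 7.8753

For a Poisson(λ) distribution, the PMF at 0 is:
P(X = 0) = λ^0 e^(-λ) / 0! = e^(-λ)

Given P(X = 0) = 0.00038:
e^(-λ) = 0.00038
-λ = ln(0.00038)
λ = -ln(0.00038) = 7.8753

Verification: e^(-7.8753) = 0.00038 ✓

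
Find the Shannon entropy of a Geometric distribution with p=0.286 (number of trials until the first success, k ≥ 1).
2.0928 nats

We have X ~ Geometric(p=0.286) (number of trials until the first success, k ≥ 1).

The Shannon entropy measures the uncertainty or information content of the distribution.

For a Geometric distribution with p=0.286 (number of trials until the first success, k ≥ 1):
H(X) = 2.0928 nats

(In bits, this would be 3.0192 bits.)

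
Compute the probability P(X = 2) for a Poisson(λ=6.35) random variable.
0.035217

We have X ~ Poisson(λ=6.35).

For a Poisson distribution, the PMF gives us the probability of each outcome.

Using the PMF formula:
P(X = 2) = 0.035217

Rounded to 4 decimal places: 0.0352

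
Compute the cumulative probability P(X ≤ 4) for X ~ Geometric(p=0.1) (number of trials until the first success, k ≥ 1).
0.343900

We have X ~ Geometric(p=0.1) (number of trials until the first success, k ≥ 1).

The CDF gives us P(X ≤ k).

Using the CDF:
P(X ≤ 4) = 0.343900

This means there's approximately a 34.4% chance that X is at most 4.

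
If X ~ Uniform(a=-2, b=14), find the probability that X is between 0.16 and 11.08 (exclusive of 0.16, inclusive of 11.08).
0.682500

We have X ~ Uniform(a=-2, b=14).

To find P(0.16 < X ≤ 11.08), we use:
P(0.16 < X ≤ 11.08) = P(X ≤ 11.08) - P(X ≤ 0.16)
                 = F(11.08) - F(0.16)
                 = 0.817500 - 0.135000
                 = 0.682500

So there's approximately a 68.2% chance that X falls in this range.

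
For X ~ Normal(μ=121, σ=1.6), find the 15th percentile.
119.3417

We have X ~ Normal(μ=121, σ=1.6).

We want to find x such that P(X ≤ x) = 0.15.

This is the 15th percentile, which means 15% of values fall below this point.

Using the inverse CDF (quantile function):
x = F⁻¹(0.15) = 119.3417

Verification: P(X ≤ 119.3417) = 0.15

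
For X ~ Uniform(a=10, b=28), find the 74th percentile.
23.3200

We have X ~ Uniform(a=10, b=28).

We want to find x such that P(X ≤ x) = 0.74.

This is the 74th percentile, which means 74% of values fall below this point.

Using the inverse CDF (quantile function):
x = F⁻¹(0.74) = 23.3200

Verification: P(X ≤ 23.3200) = 0.74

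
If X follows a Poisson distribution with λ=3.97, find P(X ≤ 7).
0.950633

We have X ~ Poisson(λ=3.97).

The CDF gives us P(X ≤ k).

Using the CDF:
P(X ≤ 7) = 0.950633

This means there's approximately a 95.1% chance that X is at most 7.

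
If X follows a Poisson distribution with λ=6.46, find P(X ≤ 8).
0.796304

We have X ~ Poisson(λ=6.46).

The CDF gives us P(X ≤ k).

Using the CDF:
P(X ≤ 8) = 0.796304

This means there's approximately a 79.6% chance that X is at most 8.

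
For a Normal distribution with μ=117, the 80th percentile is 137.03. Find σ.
σ = 23.7993

For X ~ Normal(μ, σ), the p-th percentile satisfies x = μ + z_p × σ,
where z_p = Φ⁻¹(p) is the standard normal quantile.

Step 1: z_{0.8} = Φ⁻¹(0.8) = 0.8416

Step 2: Solve for σ:
137.03 = 117 + 0.8416 × σ
σ = (137.03 - 117) / 0.8416
σ = 20.03 / 0.8416
σ = 23.7993

Verification: μ + z × σ = 117 + 0.8416 × 23.7993 = 137.03 ✓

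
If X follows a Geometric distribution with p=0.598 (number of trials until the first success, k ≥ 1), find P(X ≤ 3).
0.935035

We have X ~ Geometric(p=0.598) (number of trials until the first success, k ≥ 1).

The CDF gives us P(X ≤ k).

Using the CDF:
P(X ≤ 3) = 0.935035

This means there's approximately a 93.5% chance that X is at most 3.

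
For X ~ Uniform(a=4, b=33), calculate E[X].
18.5000

We have X ~ Uniform(a=4, b=33).

For a Uniform distribution with a=4, b=33:
E[X] = 18.5000

This is the expected (average) value of X.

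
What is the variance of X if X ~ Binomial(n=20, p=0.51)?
4.9980

We have X ~ Binomial(n=20, p=0.51).

For a Binomial distribution with n=20, p=0.51:
Var(X) = 4.9980

The variance measures the spread of the distribution around the mean.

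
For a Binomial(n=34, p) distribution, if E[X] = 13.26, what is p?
p = 0.39

For a Binomial(n, p) distribution:
E[X] = n × p

Given n = 34 and E[X] = 13.26:
13.26 = 34 × p
p = 13.26 / 34 = 0.39

Verification: Binomial(34, 0.39) has E[X] = 13.26 ✓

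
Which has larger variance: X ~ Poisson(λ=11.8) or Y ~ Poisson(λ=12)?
Y has larger variance (12.0000 > 11.8000)

Compute the variance for each distribution:

X ~ Poisson(λ=11.8):
Var(X) = 11.8000

Y ~ Poisson(λ=12):
Var(Y) = 12.0000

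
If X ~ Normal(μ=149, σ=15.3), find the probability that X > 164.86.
0.149961

We have X ~ Normal(μ=149, σ=15.3).

P(X > 164.86) = 1 - P(X ≤ 164.86)
                = 1 - F(164.86)
                = 1 - 0.850039
                = 0.149961

So there's approximately a 15.0% chance that X exceeds 164.86.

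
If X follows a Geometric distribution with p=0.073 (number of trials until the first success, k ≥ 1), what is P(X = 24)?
0.012769

We have X ~ Geometric(p=0.073) (number of trials until the first success, k ≥ 1).

For a Geometric distribution, the PMF gives us the probability of each outcome.

Using the PMF formula:
P(X = 24) = 0.012769

Rounded to 4 decimal places: 0.0128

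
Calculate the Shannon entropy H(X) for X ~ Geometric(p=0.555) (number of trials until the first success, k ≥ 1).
1.2380 nats

We have X ~ Geometric(p=0.555) (number of trials until the first success, k ≥ 1).

The Shannon entropy measures the uncertainty or information content of the distribution.

For a Geometric distribution with p=0.555 (number of trials until the first success, k ≥ 1):
H(X) = 1.2380 nats

(In bits, this would be 1.7860 bits.)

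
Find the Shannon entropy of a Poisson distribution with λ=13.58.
2.7168 nats

We have X ~ Poisson(λ=13.58).

The Shannon entropy measures the uncertainty or information content of the distribution.

For a Poisson distribution with λ=13.58:
H(X) = 2.7168 nats

(In bits, this would be 3.9196 bits.)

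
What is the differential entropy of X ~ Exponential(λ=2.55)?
0.0639 nats

We have X ~ Exponential(λ=2.55).

The differential entropy measures the uncertainty or information content of the distribution.

For an Exponential distribution with λ=2.55:
h(X) = 0.0639 nats

(In bits, this would be 0.0922 bits.)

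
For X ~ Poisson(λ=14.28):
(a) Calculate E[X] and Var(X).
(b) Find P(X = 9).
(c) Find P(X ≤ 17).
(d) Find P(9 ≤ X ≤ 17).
(a) E[X] = 14.2800, Var(X) = 14.2800
(b) P(X = 9) = 0.042763
(c) P(X ≤ 17) = 0.806654
(d) P(9 ≤ X ≤ 17) = 0.752625

We have X ~ Poisson(λ=14.28).

(a) Moments:
E[X] = 14.2800
Var(X) = 14.2800
σ = √Var(X) = 3.7789

(b) Point probability using PMF:
P(X = 9) = 0.042763

(c) Cumulative probability using CDF:
P(X ≤ 17) = F(17) = 0.806654

(d) Range probability:
P(9 ≤ X ≤ 17) = P(X ≤ 17) - P(X ≤ 8)
                   = F(17) - F(8)
                   = 0.806654 - 0.054029
                   = 0.752625

This means approximately 75.3% of outcomes fall in the interval [9, 17].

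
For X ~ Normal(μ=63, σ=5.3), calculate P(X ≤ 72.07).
0.956489

We have X ~ Normal(μ=63, σ=5.3).

The CDF gives us P(X ≤ k).

Using the CDF:
P(X ≤ 72.07) = 0.956489

This means there's approximately a 95.6% chance that X is at most 72.07.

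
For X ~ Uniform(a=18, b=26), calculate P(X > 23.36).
0.330000

We have X ~ Uniform(a=18, b=26).

P(X > 23.36) = 1 - P(X ≤ 23.36)
                = 1 - F(23.36)
                = 1 - 0.670000
                = 0.330000

So there's approximately a 33.0% chance that X exceeds 23.36.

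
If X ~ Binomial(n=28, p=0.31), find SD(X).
2.4473

We have X ~ Binomial(n=28, p=0.31).

For a Binomial distribution with n=28, p=0.31:
σ = √Var(X) = 2.4473

The standard deviation is the square root of the variance.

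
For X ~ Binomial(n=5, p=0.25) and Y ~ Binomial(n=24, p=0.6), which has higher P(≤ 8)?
X has higher probability (P(X ≤ 8) = 1.0000 > P(Y ≤ 8) = 0.0075)

Compute P(≤ 8) for each distribution:

X ~ Binomial(n=5, p=0.25):
P(X ≤ 8) = 1.0000

Y ~ Binomial(n=24, p=0.6):
P(Y ≤ 8) = 0.0075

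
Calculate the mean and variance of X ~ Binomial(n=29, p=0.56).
E[X] = 16.2400, Var(X) = 7.1456

We have X ~ Binomial(n=29, p=0.56).

For a Binomial distribution with n=29, p=0.56:

Expected value:
E[X] = 16.2400

Variance:
Var(X) = 7.1456

Standard deviation:
σ = √Var(X) = 2.6731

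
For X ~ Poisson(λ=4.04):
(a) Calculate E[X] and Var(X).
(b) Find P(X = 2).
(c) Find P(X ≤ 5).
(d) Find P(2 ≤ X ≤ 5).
(a) E[X] = 4.0400, Var(X) = 4.0400
(b) P(X = 2) = 0.143609
(c) P(X ≤ 5) = 0.778848
(d) P(2 ≤ X ≤ 5) = 0.690157

We have X ~ Poisson(λ=4.04).

(a) Moments:
E[X] = 4.0400
Var(X) = 4.0400
σ = √Var(X) = 2.0100

(b) Point probability using PMF:
P(X = 2) = 0.143609

(c) Cumulative probability using CDF:
P(X ≤ 5) = F(5) = 0.778848

(d) Range probability:
P(2 ≤ X ≤ 5) = P(X ≤ 5) - P(X ≤ 1)
                   = F(5) - F(1)
                   = 0.778848 - 0.088691
                   = 0.690157

This means approximately 69.0% of outcomes fall in the interval [2, 5].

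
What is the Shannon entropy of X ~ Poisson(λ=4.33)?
2.1287 nats

We have X ~ Poisson(λ=4.33).

The Shannon entropy measures the uncertainty or information content of the distribution.

For a Poisson distribution with λ=4.33:
H(X) = 2.1287 nats

(In bits, this would be 3.0711 bits.)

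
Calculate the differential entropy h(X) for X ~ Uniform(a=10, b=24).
2.6391 nats

We have X ~ Uniform(a=10, b=24).

The differential entropy measures the uncertainty or information content of the distribution.

For a Uniform distribution with a=10, b=24:
h(X) = 2.6391 nats

(In bits, this would be 3.8074 bits.)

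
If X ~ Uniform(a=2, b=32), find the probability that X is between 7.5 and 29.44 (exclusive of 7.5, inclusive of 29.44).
0.731333

We have X ~ Uniform(a=2, b=32).

To find P(7.5 < X ≤ 29.44), we use:
P(7.5 < X ≤ 29.44) = P(X ≤ 29.44) - P(X ≤ 7.5)
                 = F(29.44) - F(7.5)
                 = 0.914667 - 0.183333
                 = 0.731333

So there's approximately a 73.1% chance that X falls in this range.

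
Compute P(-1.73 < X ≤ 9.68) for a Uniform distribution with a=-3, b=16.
0.600526

We have X ~ Uniform(a=-3, b=16).

To find P(-1.73 < X ≤ 9.68), we use:
P(-1.73 < X ≤ 9.68) = P(X ≤ 9.68) - P(X ≤ -1.73)
                 = F(9.68) - F(-1.73)
                 = 0.667368 - 0.066842
                 = 0.600526

So there's approximately a 60.1% chance that X falls in this range.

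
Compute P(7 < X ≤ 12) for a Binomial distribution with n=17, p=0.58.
0.781535

We have X ~ Binomial(n=17, p=0.58).

To find P(7 < X ≤ 12), we use:
P(7 < X ≤ 12) = P(X ≤ 12) - P(X ≤ 7)
                 = F(12) - F(7)
                 = 0.905139 - 0.123604
                 = 0.781535

So there's approximately a 78.2% chance that X falls in this range.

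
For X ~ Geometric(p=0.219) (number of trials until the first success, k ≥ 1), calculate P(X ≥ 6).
0.290573

We have X ~ Geometric(p=0.219) (number of trials until the first success, k ≥ 1).

For discrete distributions, P(X ≥ 6) = 1 - P(X ≤ 5).

P(X ≤ 5) = 0.709427
P(X ≥ 6) = 1 - 0.709427 = 0.290573

So there's approximately a 29.1% chance that X is at least 6.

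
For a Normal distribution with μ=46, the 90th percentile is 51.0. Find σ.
σ = 3.9015

For X ~ Normal(μ, σ), the p-th percentile satisfies x = μ + z_p × σ,
where z_p = Φ⁻¹(p) is the standard normal quantile.

Step 1: z_{0.9} = Φ⁻¹(0.9) = 1.2816

Step 2: Solve for σ:
51.0 = 46 + 1.2816 × σ
σ = (51.0 - 46) / 1.2816
σ = 5.00 / 1.2816
σ = 3.9015

Verification: μ + z × σ = 46 + 1.2816 × 3.9015 = 51.00 ✓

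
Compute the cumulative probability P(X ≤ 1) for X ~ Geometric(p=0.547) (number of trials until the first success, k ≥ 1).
0.547000

We have X ~ Geometric(p=0.547) (number of trials until the first success, k ≥ 1).

The CDF gives us P(X ≤ k).

Using the CDF:
P(X ≤ 1) = 0.547000

This means there's approximately a 54.7% chance that X is at most 1.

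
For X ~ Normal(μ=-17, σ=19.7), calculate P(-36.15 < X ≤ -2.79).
0.599139

We have X ~ Normal(μ=-17, σ=19.7).

To find P(-36.15 < X ≤ -2.79), we use:
P(-36.15 < X ≤ -2.79) = P(X ≤ -2.79) - P(X ≤ -36.15)
                 = F(-2.79) - F(-36.15)
                 = 0.764644 - 0.165505
                 = 0.599139

So there's approximately a 59.9% chance that X falls in this range.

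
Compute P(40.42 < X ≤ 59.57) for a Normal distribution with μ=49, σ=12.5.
0.554882

We have X ~ Normal(μ=49, σ=12.5).

To find P(40.42 < X ≤ 59.57), we use:
P(40.42 < X ≤ 59.57) = P(X ≤ 59.57) - P(X ≤ 40.42)
                 = F(59.57) - F(40.42)
                 = 0.801112 - 0.246230
                 = 0.554882

So there's approximately a 55.5% chance that X falls in this range.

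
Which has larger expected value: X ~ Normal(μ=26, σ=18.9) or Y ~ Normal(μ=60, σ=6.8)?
Y has larger mean (60.0000 > 26.0000)

Compute the expected value for each distribution:

X ~ Normal(μ=26, σ=18.9):
E[X] = 26.0000

Y ~ Normal(μ=60, σ=6.8):
E[Y] = 60.0000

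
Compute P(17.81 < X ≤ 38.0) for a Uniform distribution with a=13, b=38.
0.807600

We have X ~ Uniform(a=13, b=38).

To find P(17.81 < X ≤ 38.0), we use:
P(17.81 < X ≤ 38.0) = P(X ≤ 38.0) - P(X ≤ 17.81)
                 = F(38.0) - F(17.81)
                 = 1.000000 - 0.192400
                 = 0.807600

So there's approximately a 80.8% chance that X falls in this range.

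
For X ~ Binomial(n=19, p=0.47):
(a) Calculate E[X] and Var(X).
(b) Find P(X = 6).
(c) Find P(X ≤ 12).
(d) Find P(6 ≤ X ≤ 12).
(a) E[X] = 8.9300, Var(X) = 4.7329
(b) P(X = 6) = 0.076147
(c) P(X ≤ 12) = 0.950030
(d) P(6 ≤ X ≤ 12) = 0.894617

We have X ~ Binomial(n=19, p=0.47).

(a) Moments:
E[X] = 8.9300
Var(X) = 4.7329
σ = √Var(X) = 2.1755

(b) Point probability using PMF:
P(X = 6) = 0.076147

(c) Cumulative probability using CDF:
P(X ≤ 12) = F(12) = 0.950030

(d) Range probability:
P(6 ≤ X ≤ 12) = P(X ≤ 12) - P(X ≤ 5)
                   = F(12) - F(5)
                   = 0.950030 - 0.055412
                   = 0.894617

This means approximately 89.5% of outcomes fall in the interval [6, 12].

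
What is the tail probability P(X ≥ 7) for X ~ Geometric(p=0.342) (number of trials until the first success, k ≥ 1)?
0.081162

We have X ~ Geometric(p=0.342) (number of trials until the first success, k ≥ 1).

For discrete distributions, P(X ≥ 7) = 1 - P(X ≤ 6).

P(X ≤ 6) = 0.918838
P(X ≥ 7) = 1 - 0.918838 = 0.081162

So there's approximately a 8.1% chance that X is at least 7.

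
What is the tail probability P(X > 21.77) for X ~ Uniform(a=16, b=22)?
0.038333

We have X ~ Uniform(a=16, b=22).

P(X > 21.77) = 1 - P(X ≤ 21.77)
                = 1 - F(21.77)
                = 1 - 0.961667
                = 0.038333

So there's approximately a 3.8% chance that X exceeds 21.77.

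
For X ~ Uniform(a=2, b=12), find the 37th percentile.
5.7000

We have X ~ Uniform(a=2, b=12).

We want to find x such that P(X ≤ x) = 0.37.

This is the 37th percentile, which means 37% of values fall below this point.

Using the inverse CDF (quantile function):
x = F⁻¹(0.37) = 5.7000

Verification: P(X ≤ 5.7000) = 0.37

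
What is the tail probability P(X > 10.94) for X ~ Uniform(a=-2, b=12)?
0.075714

We have X ~ Uniform(a=-2, b=12).

P(X > 10.94) = 1 - P(X ≤ 10.94)
                = 1 - F(10.94)
                = 1 - 0.924286
                = 0.075714

So there's approximately a 7.6% chance that X exceeds 10.94.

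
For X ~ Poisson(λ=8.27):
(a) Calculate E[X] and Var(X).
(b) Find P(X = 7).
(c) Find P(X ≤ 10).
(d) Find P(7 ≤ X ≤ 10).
(a) E[X] = 8.2700, Var(X) = 8.2700
(b) P(X = 7) = 0.134429
(c) P(X ≤ 10) = 0.788213
(d) P(7 ≤ X ≤ 10) = 0.506692

We have X ~ Poisson(λ=8.27).

(a) Moments:
E[X] = 8.2700
Var(X) = 8.2700
σ = √Var(X) = 2.8758

(b) Point probability using PMF:
P(X = 7) = 0.134429

(c) Cumulative probability using CDF:
P(X ≤ 10) = F(10) = 0.788213

(d) Range probability:
P(7 ≤ X ≤ 10) = P(X ≤ 10) - P(X ≤ 6)
                   = F(10) - F(6)
                   = 0.788213 - 0.281520
                   = 0.506692

This means approximately 50.7% of outcomes fall in the interval [7, 10].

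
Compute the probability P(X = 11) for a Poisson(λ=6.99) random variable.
0.044913

We have X ~ Poisson(λ=6.99).

For a Poisson distribution, the PMF gives us the probability of each outcome.

Using the PMF formula:
P(X = 11) = 0.044913

Rounded to 4 decimal places: 0.0449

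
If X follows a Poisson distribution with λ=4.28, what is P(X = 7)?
0.072260

We have X ~ Poisson(λ=4.28).

For a Poisson distribution, the PMF gives us the probability of each outcome.

Using the PMF formula:
P(X = 7) = 0.072260

Rounded to 4 decimal places: 0.0723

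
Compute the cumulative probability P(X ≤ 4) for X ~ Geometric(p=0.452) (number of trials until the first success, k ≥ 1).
0.909818

We have X ~ Geometric(p=0.452) (number of trials until the first success, k ≥ 1).

The CDF gives us P(X ≤ k).

Using the CDF:
P(X ≤ 4) = 0.909818

This means there's approximately a 91.0% chance that X is at most 4.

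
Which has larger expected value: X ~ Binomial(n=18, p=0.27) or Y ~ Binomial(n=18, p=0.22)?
X has larger mean (4.8600 > 3.9600)

Compute the expected value for each distribution:

X ~ Binomial(n=18, p=0.27):
E[X] = 4.8600

Y ~ Binomial(n=18, p=0.22):
E[Y] = 3.9600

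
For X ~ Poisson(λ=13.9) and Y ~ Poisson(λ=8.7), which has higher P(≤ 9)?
Y has higher probability (P(Y ≤ 9) = 0.6269 > P(X ≤ 9) = 0.1142)

Compute P(≤ 9) for each distribution:

X ~ Poisson(λ=13.9):
P(X ≤ 9) = 0.1142

Y ~ Poisson(λ=8.7):
P(Y ≤ 9) = 0.6269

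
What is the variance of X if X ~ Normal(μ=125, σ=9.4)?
88.3600

We have X ~ Normal(μ=125, σ=9.4).

For a Normal distribution with μ=125, σ=9.4:
Var(X) = 88.3600

The variance measures the spread of the distribution around the mean.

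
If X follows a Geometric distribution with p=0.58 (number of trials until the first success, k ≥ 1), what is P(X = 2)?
0.243600

We have X ~ Geometric(p=0.58) (number of trials until the first success, k ≥ 1).

For a Geometric distribution, the PMF gives us the probability of each outcome.

Using the PMF formula:
P(X = 2) = 0.243600

Rounded to 4 decimal places: 0.2436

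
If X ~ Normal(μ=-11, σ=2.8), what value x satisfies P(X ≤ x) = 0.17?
-13.6717

We have X ~ Normal(μ=-11, σ=2.8).

We want to find x such that P(X ≤ x) = 0.17.

This is the 17th percentile, which means 17% of values fall below this point.

Using the inverse CDF (quantile function):
x = F⁻¹(0.17) = -13.6717

Verification: P(X ≤ -13.6717) = 0.17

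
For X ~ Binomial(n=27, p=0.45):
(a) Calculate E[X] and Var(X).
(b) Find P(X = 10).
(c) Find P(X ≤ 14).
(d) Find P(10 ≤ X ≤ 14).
(a) E[X] = 12.1500, Var(X) = 6.6825
(b) P(X = 10) = 0.110775
(c) P(X ≤ 14) = 0.818504
(d) P(10 ≤ X ≤ 14) = 0.665935

We have X ~ Binomial(n=27, p=0.45).

(a) Moments:
E[X] = 12.1500
Var(X) = 6.6825
σ = √Var(X) = 2.5851

(b) Point probability using PMF:
P(X = 10) = 0.110775

(c) Cumulative probability using CDF:
P(X ≤ 14) = F(14) = 0.818504

(d) Range probability:
P(10 ≤ X ≤ 14) = P(X ≤ 14) - P(X ≤ 9)
                   = F(14) - F(9)
                   = 0.818504 - 0.152569
                   = 0.665935

This means approximately 66.6% of outcomes fall in the interval [10, 14].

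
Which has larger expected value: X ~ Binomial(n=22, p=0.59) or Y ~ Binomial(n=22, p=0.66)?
Y has larger mean (14.5200 > 12.9800)

Compute the expected value for each distribution:

X ~ Binomial(n=22, p=0.59):
E[X] = 12.9800

Y ~ Binomial(n=22, p=0.66):
E[Y] = 14.5200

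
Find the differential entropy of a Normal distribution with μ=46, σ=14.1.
4.0651 nats

We have X ~ Normal(μ=46, σ=14.1).

The differential entropy measures the uncertainty or information content of the distribution.

For a Normal distribution with μ=46, σ=14.1:
h(X) = 4.0651 nats

(In bits, this would be 5.8647 bits.)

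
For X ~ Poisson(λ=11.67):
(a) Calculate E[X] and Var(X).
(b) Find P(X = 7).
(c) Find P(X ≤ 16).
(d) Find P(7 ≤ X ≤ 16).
(a) E[X] = 11.6700, Var(X) = 11.6700
(b) P(X = 7) = 0.049986
(c) P(X ≤ 16) = 0.915642
(d) P(7 ≤ X ≤ 16) = 0.860685

We have X ~ Poisson(λ=11.67).

(a) Moments:
E[X] = 11.6700
Var(X) = 11.6700
σ = √Var(X) = 3.4161

(b) Point probability using PMF:
P(X = 7) = 0.049986

(c) Cumulative probability using CDF:
P(X ≤ 16) = F(16) = 0.915642

(d) Range probability:
P(7 ≤ X ≤ 16) = P(X ≤ 16) - P(X ≤ 6)
                   = F(16) - F(6)
                   = 0.915642 - 0.054957
                   = 0.860685

This means approximately 86.1% of outcomes fall in the interval [7, 16].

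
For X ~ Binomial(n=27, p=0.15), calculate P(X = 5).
0.171675

We have X ~ Binomial(n=27, p=0.15).

For a Binomial distribution, the PMF gives us the probability of each outcome.

Using the PMF formula:
P(X = 5) = 0.171675

Rounded to 4 decimal places: 0.1717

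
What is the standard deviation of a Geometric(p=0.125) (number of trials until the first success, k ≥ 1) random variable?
7.4833

We have X ~ Geometric(p=0.125) (number of trials until the first success, k ≥ 1).

For a Geometric distribution with p=0.125 (number of trials until the first success, k ≥ 1):
σ = √Var(X) = 7.4833

The standard deviation is the square root of the variance.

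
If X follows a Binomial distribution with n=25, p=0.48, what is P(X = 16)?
0.045098

We have X ~ Binomial(n=25, p=0.48).

For a Binomial distribution, the PMF gives us the probability of each outcome.

Using the PMF formula:
P(X = 16) = 0.045098

Rounded to 4 decimal places: 0.0451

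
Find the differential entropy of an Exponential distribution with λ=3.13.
-0.1410 nats

We have X ~ Exponential(λ=3.13).

The differential entropy measures the uncertainty or information content of the distribution.

For an Exponential distribution with λ=3.13:
h(X) = -0.1410 nats

(In bits, this would be -0.2035 bits.)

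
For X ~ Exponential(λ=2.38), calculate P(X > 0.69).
0.193554

We have X ~ Exponential(λ=2.38).

P(X > 0.69) = 1 - P(X ≤ 0.69)
                = 1 - F(0.69)
                = 1 - 0.806446
                = 0.193554

So there's approximately a 19.4% chance that X exceeds 0.69.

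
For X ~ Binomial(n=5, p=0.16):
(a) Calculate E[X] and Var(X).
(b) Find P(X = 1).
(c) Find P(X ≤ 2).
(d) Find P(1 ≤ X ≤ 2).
(a) E[X] = 0.8000, Var(X) = 0.6720
(b) P(X = 1) = 0.398297
(c) P(X ≤ 2) = 0.968241
(d) P(1 ≤ X ≤ 2) = 0.550029

We have X ~ Binomial(n=5, p=0.16).

(a) Moments:
E[X] = 0.8000
Var(X) = 0.6720
σ = √Var(X) = 0.8198

(b) Point probability using PMF:
P(X = 1) = 0.398297

(c) Cumulative probability using CDF:
P(X ≤ 2) = F(2) = 0.968241

(d) Range probability:
P(1 ≤ X ≤ 2) = P(X ≤ 2) - P(X ≤ 0)
                   = F(2) - F(0)
                   = 0.968241 - 0.418212
                   = 0.550029

This means approximately 55.0% of outcomes fall in the interval [1, 2].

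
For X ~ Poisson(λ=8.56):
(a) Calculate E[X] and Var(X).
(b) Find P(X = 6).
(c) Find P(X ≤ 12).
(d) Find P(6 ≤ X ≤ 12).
(a) E[X] = 8.5600, Var(X) = 8.5600
(b) P(X = 6) = 0.104701
(c) P(X ≤ 12) = 0.905413
(d) P(6 ≤ X ≤ 12) = 0.760274

We have X ~ Poisson(λ=8.56).

(a) Moments:
E[X] = 8.5600
Var(X) = 8.5600
σ = √Var(X) = 2.9257

(b) Point probability using PMF:
P(X = 6) = 0.104701

(c) Cumulative probability using CDF:
P(X ≤ 12) = F(12) = 0.905413

(d) Range probability:
P(6 ≤ X ≤ 12) = P(X ≤ 12) - P(X ≤ 5)
                   = F(12) - F(5)
                   = 0.905413 - 0.145139
                   = 0.760274

This means approximately 76.0% of outcomes fall in the interval [6, 12].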